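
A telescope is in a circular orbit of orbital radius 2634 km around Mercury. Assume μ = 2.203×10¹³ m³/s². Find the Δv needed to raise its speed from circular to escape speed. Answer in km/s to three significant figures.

Δv ≈ 1.20 km/s

r = 2634 km = 2.634×10⁶ m.
Circular speed v_c = √(μ/r) = 2892 m/s.
Escape speed v_esc = √(2μ/r) = √2 × v_c = 4090 m/s.
Δv = v_esc − v_c = 1198 m/s = 1.198 km/s.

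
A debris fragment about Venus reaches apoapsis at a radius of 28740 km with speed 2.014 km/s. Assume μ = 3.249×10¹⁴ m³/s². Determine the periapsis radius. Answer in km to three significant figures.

periapsis radius ≈ 6280 km

r_a = 2.874×10⁷ m.
Specific energy ε = v²/2 − μ/r = -9.277×10⁶ J/kg, so a = −μ/(2ε) = 1.751×10⁷ m.
The apsides satisfy r_p + r_a = 2a, so the periapsis radius is 2a − r_a = 6.283×10⁶ m = 6283.2 km.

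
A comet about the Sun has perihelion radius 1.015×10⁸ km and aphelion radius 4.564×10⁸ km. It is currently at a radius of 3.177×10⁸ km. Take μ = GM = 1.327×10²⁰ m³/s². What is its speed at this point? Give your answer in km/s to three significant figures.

v ≈ 19.0 km/s

Semi-major axis a = (r_p + r_a)/2 = 2.7895×10⁸ km = 2.790×10¹¹ m.
Vis-viva: v² = μ(2/r − 1/a) = 1.327×10²⁰ × (6.295×10⁻¹² − 3.585×10⁻¹²) = 3.597×10⁸ m²/s².
v = 18960 m/s = 18.96 km/s.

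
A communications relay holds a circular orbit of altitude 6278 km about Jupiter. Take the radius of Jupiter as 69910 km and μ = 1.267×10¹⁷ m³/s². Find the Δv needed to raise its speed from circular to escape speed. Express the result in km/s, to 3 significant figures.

Δv ≈ 16.9 km/s

r = 69910 + 6278 = 76188 km = 7.6188×10⁷ m.
Circular speed v_c = √(μ/r) = 40780 m/s.
Escape speed v_esc = √(2μ/r) = √2 × v_c = 57670 m/s.
Δv = v_esc − v_c = 16890 m/s = 16.89 km/s.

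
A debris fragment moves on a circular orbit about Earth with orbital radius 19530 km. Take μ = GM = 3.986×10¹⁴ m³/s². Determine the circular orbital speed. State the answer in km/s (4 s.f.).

v ≈ 4.518 km/s

r = 19530 km = 1.953×10⁷ m.
For a circular orbit v = √(μ/r) = √(3.986×10¹⁴ / 1.953×10⁷) = √(2.041×10⁷) = 4518 m/s.
That is 4.518 km/s.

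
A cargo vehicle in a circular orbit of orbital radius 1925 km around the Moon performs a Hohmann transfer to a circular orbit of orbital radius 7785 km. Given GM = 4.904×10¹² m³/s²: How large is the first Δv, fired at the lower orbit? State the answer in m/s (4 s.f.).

Δv ≈ 425.0 m/s

r₁ = 1925 km = 1.925×10⁶ m.
r₂ = 7785 km = 7.785×10⁶ m.
Transfer ellipse a_t = (r₁ + r₂)/2 = 4.855×10⁶ m.
At r₁: circular v_c1 = √(μ/r₁) = 1596 m/s; transfer-perilune v_p = √[μ(2/r₁ − 1/a_t)] = 2021 m/s.
Δv₁ = v_p − v_c1 = 425.0 m/s.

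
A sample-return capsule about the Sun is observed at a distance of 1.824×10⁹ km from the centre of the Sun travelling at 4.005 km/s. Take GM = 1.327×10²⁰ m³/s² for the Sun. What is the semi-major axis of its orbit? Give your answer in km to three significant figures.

r = 1.824×10¹² m.
Vis-viva rearranged: 1/a = 2/r − v²/μ = 1.096×10⁻¹² − 1.209×10⁻¹³ = 9.756×10⁻¹³ m⁻¹.
a = 1.025×10¹² m = 1.0250×10⁹ km.

a ≈ 1.02×10⁹ km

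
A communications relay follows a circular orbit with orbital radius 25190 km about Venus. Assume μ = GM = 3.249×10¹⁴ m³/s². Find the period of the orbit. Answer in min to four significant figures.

T ≈ 734.5 min

r = 25190 km = 2.519×10⁷ m.
Kepler's third law: T = 2π√(r³/μ) = 2π√((2.519×10⁷)³ / 3.249×10¹⁴).
r³/μ = 4.920×10⁷ s², so T = 2π × 7.014×10³ = 4.407×10⁴ s.
Converting: 4.407×10⁴ s ÷ 60.00 = 734.5 min.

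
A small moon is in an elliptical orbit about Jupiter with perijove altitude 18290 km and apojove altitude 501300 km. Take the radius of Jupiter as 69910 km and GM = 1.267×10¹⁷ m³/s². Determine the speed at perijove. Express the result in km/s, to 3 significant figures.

r_p = 69910 + 18290 = 88200 km = 8.8200×10⁷ m.
r_a = 69910 + 501300 = 571210 km = 5.7121×10⁸ m.
Semi-major axis a = (r_p + r_a)/2 = 3.2970×10⁵ km = 3.297×10⁸ m.
Vis-viva: v² = μ(2/r − 1/a) = 1.267×10¹⁷ × (2.268×10⁻⁸ − 3.033×10⁻⁹) = 2.489×10⁹ m²/s².
v = 49890 m/s = 49.89 km/s.

v ≈ 49.9 km/s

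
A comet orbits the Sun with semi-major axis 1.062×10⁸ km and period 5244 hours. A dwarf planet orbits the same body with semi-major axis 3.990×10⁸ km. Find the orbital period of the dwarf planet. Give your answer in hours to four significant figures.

Kepler's third law: T² ∝ a³, so T₂ = T₁ (a₂/a₁)^(3/2).
a₂/a₁ = 3.757, (a₂/a₁)^(3/2) = 7.282.
T₂ = 5244 × 7.282 = 38190 hours.

T₂ ≈ 38190 hours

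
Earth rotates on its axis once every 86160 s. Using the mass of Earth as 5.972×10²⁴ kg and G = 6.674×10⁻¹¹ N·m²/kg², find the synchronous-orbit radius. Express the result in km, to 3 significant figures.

μ = GM = 6.674×10⁻¹¹ × 5.972×10²⁴ = 3.986×10¹⁴ m³/s².
A synchronous orbit has period T, so by Kepler's third law a = (μT²/4π²)^(1/3).
μT²/4π² = 3.986×10¹⁴ × (8.616×10⁴)² / 39.48 = 7.495×10²² m³.
a = 4.216×10⁷ m = 42162 km.

r_sync ≈ 42200 km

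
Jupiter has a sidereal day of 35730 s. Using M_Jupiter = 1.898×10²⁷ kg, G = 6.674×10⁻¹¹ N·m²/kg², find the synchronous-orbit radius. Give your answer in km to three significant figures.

r_sync ≈ 1.60×10⁵ km

μ = GM = 6.674×10⁻¹¹ × 1.898×10²⁷ = 1.267×10¹⁷ m³/s².
A synchronous orbit has period T, so by Kepler's third law a = (μT²/4π²)^(1/3).
μT²/4π² = 1.267×10¹⁷ × (3.573×10⁴)² / 39.48 = 4.096×10²⁴ m³.
a = 1.600×10⁸ m = 1.6000×10⁵ km.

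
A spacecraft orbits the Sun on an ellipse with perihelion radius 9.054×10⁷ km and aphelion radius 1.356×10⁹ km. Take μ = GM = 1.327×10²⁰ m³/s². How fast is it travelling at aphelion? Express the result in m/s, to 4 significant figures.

v ≈ 3500 m/s

Semi-major axis a = (r_p + r_a)/2 = 7.2327×10⁸ km = 7.233×10¹¹ m.
Vis-viva: v² = μ(2/r − 1/a) = 1.327×10²⁰ × (1.475×10⁻¹² − 1.383×10⁻¹²) = 1.225×10⁷ m²/s².
v = 3500 m/s.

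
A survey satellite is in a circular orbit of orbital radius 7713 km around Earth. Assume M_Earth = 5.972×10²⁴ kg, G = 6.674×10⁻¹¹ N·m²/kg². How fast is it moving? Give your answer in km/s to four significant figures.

μ = GM = 6.674×10⁻¹¹ × 5.972×10²⁴ = 3.986×10¹⁴ m³/s².
r = 7713 km = 7.713×10⁶ m.
For a circular orbit v = √(μ/r) = √(3.986×10¹⁴ / 7.713×10⁶) = √(5.168×10⁷) = 7189 m/s.
That is 7.189 km/s.

v ≈ 7.189 km/s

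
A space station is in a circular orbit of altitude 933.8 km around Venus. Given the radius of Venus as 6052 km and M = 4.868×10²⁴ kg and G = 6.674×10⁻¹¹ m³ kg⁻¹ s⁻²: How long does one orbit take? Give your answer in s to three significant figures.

T ≈ 6440 s

μ = GM = 6.674×10⁻¹¹ × 4.868×10²⁴ = 3.249×10¹⁴ m³/s².
r = 6052 + 933.8 = 6985.8 km = 6.9858×10⁶ m.
Kepler's third law: T = 2π√(r³/μ) = 2π√((6.986×10⁶)³ / 3.249×10¹⁴).
r³/μ = 1.049×10⁶ s², so T = 2π × 1.024×10³ = 6.436×10³ s.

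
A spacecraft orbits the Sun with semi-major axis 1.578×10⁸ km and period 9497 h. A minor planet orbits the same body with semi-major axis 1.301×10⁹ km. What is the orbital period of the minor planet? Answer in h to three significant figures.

T₂ ≈ 2.25×10⁵ h

Kepler's third law: T² ∝ a³, so T₂ = T₁ (a₂/a₁)^(3/2).
a₂/a₁ = 8.245, (a₂/a₁)^(3/2) = 23.67.
T₂ = 9497 × 23.67 = 2.248×10⁵ h.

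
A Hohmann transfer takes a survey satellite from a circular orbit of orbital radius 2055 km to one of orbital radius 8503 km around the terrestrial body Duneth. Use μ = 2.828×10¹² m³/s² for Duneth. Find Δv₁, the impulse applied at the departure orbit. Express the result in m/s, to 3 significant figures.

r₁ = 2055 km = 2.055×10⁶ m.
r₂ = 8503 km = 8.503×10⁶ m.
Transfer ellipse a_t = (r₁ + r₂)/2 = 5.279×10⁶ m.
At r₁: circular v_c1 = √(μ/r₁) = 1173 m/s; transfer-periapsis v_p = √[μ(2/r₁ − 1/a_t)] = 1489 m/s.
Δv₁ = v_p − v_c1 = 315.7 m/s.

Δv ≈ 316 m/s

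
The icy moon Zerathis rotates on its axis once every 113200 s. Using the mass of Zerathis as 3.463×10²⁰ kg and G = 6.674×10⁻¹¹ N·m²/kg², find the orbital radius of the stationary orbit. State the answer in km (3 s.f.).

μ = GM = 6.674×10⁻¹¹ × 3.463×10²⁰ = 2.311×10¹⁰ m³/s².
A synchronous orbit has period T, so by Kepler's third law a = (μT²/4π²)^(1/3).
μT²/4π² = 2.311×10¹⁰ × (1.132×10⁵)² / 39.48 = 7.502×10¹⁸ m³.
a = 1.958×10⁶ m = 1957.6 km.

r_sync ≈ 1960 km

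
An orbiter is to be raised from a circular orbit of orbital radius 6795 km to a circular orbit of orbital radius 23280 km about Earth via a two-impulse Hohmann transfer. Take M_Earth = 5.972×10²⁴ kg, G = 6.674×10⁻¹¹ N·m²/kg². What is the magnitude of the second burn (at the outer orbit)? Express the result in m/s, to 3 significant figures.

μ = GM = 6.674×10⁻¹¹ × 5.972×10²⁴ = 3.986×10¹⁴ m³/s².
r₁ = 6795 km = 6.795×10⁶ m.
r₂ = 23280 km = 2.328×10⁷ m.
Transfer ellipse a_t = (r₁ + r₂)/2 = 1.504×10⁷ m.
At r₁: circular v_c1 = √(μ/r₁) = 7659 m/s; transfer-perigee v_p = √[μ(2/r₁ − 1/a_t)] = 9529 m/s.
At r₂: circular v_c2 = √(μ/r₂) = 4138 m/s; transfer-apogee v_a = √[μ(2/r₂ − 1/a_t)] = 2781 m/s.
Δv₂ = v_c2 − v_a = 1356 m/s.

Δv ≈ 1360 m/s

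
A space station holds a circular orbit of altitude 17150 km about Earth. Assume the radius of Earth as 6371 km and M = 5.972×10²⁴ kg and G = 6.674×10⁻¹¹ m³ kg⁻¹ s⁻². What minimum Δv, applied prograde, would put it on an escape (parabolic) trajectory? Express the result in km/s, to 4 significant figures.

Δv ≈ 1.705 km/s

μ = GM = 6.674×10⁻¹¹ × 5.972×10²⁴ = 3.986×10¹⁴ m³/s².
r = 6371 + 17150 = 23521 km = 2.3521×10⁷ m.
Circular speed v_c = √(μ/r) = 4116 m/s.
Escape speed v_esc = √(2μ/r) = √2 × v_c = 5822 m/s.
Δv = v_esc − v_c = 1705 m/s = 1.705 km/s.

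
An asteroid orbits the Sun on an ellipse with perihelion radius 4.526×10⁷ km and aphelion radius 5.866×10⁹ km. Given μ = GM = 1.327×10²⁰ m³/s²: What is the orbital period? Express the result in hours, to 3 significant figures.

Semi-major axis a = (r_p + r_a)/2 = (4.5260×10⁷ + 5.8660×10⁹)/2 = 2.9556×10⁹ km = 2.956×10¹² m.
By Kepler's third law T = 2π√(a³/μ) = 2π × 4.411×10⁸ = 2.772×10⁹ s.
= 7.699×10⁵ hours.

T ≈ 770000 hours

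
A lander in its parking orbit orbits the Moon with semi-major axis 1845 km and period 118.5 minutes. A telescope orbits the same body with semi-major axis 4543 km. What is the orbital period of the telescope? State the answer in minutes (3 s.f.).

Kepler's third law: T² ∝ a³, so T₂ = T₁ (a₂/a₁)^(3/2).
a₂/a₁ = 2.462, (a₂/a₁)^(3/2) = 3.864.
T₂ = 118.5 × 3.864 = 457.9 minutes.

T₂ ≈ 458 minutes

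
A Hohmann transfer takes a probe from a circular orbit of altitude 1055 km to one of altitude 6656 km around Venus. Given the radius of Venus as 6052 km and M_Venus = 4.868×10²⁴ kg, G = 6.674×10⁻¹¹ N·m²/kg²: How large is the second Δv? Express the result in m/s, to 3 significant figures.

μ = GM = 6.674×10⁻¹¹ × 4.868×10²⁴ = 3.249×10¹⁴ m³/s².
r₁ = 6052 + 1055 = 7107.0 km = 7.1070×10⁶ m.
r₂ = 6052 + 6656 = 12708 km = 1.2708×10⁷ m.
Transfer ellipse a_t = (r₁ + r₂)/2 = 9.908×10⁶ m.
At r₁: circular v_c1 = √(μ/r₁) = 6761 m/s; transfer-periapsis v_p = √[μ(2/r₁ − 1/a_t)] = 7657 m/s.
At r₂: circular v_c2 = √(μ/r₂) = 5056 m/s; transfer-apoapsis v_a = √[μ(2/r₂ − 1/a_t)] = 4282 m/s.
Δv₂ = v_c2 − v_a = 773.8 m/s.

Δv ≈ 774 m/s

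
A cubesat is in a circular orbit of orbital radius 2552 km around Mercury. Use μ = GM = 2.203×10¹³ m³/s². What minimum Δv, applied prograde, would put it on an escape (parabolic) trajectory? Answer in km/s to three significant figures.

Δv ≈ 1.22 km/s

r = 2552 km = 2.552×10⁶ m.
Circular speed v_c = √(μ/r) = 2938 m/s.
Escape speed v_esc = √(2μ/r) = √2 × v_c = 4155 m/s.
Δv = v_esc − v_c = 1217 m/s = 1.217 km/s.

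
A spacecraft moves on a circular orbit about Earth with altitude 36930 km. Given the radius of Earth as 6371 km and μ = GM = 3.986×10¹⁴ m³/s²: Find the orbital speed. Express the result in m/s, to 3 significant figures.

v ≈ 3030 m/s

r = 6371 + 36930 = 43301 km = 4.3301×10⁷ m.
For a circular orbit v = √(μ/r) = √(3.986×10¹⁴ / 4.330×10⁷) = √(9.205×10⁶) = 3034 m/s.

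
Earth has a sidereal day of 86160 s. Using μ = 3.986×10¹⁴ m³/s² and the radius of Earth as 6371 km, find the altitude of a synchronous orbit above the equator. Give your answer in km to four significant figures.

A synchronous orbit has period T, so by Kepler's third law a = (μT²/4π²)^(1/3).
μT²/4π² = 3.986×10¹⁴ × (8.616×10⁴)² / 39.48 = 7.495×10²² m³.
a = 4.216×10⁷ m = 42163 km.
Altitude h = a − R = 42163 − 6371 = 35792 km.

h_sync ≈ 35790 km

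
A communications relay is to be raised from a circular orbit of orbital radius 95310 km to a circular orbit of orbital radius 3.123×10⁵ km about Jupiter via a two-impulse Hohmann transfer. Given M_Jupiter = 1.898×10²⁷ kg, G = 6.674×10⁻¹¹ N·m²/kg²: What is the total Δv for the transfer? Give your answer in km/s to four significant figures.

Δv_total ≈ 15.04 km/s

μ = GM = 6.674×10⁻¹¹ × 1.898×10²⁷ = 1.267×10¹⁷ m³/s².
r₁ = 95310 km = 9.531×10⁷ m.
r₂ = 3.123×10⁵ km = 3.123×10⁸ m.
Transfer ellipse a_t = (r₁ + r₂)/2 = 2.038×10⁸ m.
At r₁: circular v_c1 = √(μ/r₁) = 36460 m/s; transfer-perijove v_p = √[μ(2/r₁ − 1/a_t)] = 45130 m/s.
Δv₁ = v_p − v_c1 = 8672 m/s.
At r₂: circular v_c2 = √(μ/r₂) = 20140 m/s; transfer-apojove v_a = √[μ(2/r₂ − 1/a_t)] = 13770 m/s.
Δv₂ = v_c2 − v_a = 6367 m/s.
Total Δv = Δv₁ + Δv₂ = 15040 m/s = 15.04 km/s.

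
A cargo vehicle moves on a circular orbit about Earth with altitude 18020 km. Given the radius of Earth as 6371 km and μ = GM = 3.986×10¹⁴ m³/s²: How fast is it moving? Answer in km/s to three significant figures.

r = 6371 + 18020 = 24391 km = 2.4391×10⁷ m.
For a circular orbit v = √(μ/r) = √(3.986×10¹⁴ / 2.439×10⁷) = √(1.634×10⁷) = 4043 m/s.
That is 4.043 km/s.

v ≈ 4.04 km/s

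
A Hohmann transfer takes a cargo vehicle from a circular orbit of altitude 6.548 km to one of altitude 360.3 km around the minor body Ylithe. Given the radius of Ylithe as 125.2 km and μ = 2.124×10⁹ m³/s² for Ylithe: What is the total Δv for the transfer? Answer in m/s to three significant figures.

r₁ = 125.2 + 6.548 = 131.75 km = 1.3175×10⁵ m.
r₂ = 125.2 + 360.3 = 485.50 km = 4.8550×10⁵ m.
Transfer ellipse a_t = (r₁ + r₂)/2 = 3.086×10⁵ m.
At r₁: circular v_c1 = √(μ/r₁) = 127.0 m/s; transfer-periapsis v_p = √[μ(2/r₁ − 1/a_t)] = 159.3 m/s.
Δv₁ = v_p − v_c1 = 32.28 m/s.
At r₂: circular v_c2 = √(μ/r₂) = 66.14 m/s; transfer-apoapsis v_a = √[μ(2/r₂ − 1/a_t)] = 43.22 m/s.
Δv₂ = v_c2 − v_a = 22.93 m/s.
Total Δv = Δv₁ + Δv₂ = 55.21 m/s.

Δv_total ≈ 55.2 m/s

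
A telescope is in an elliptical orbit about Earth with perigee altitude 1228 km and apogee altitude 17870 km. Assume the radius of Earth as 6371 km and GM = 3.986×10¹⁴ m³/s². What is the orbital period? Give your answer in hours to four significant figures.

r_p = 6371 + 1228 = 7599.0 km = 7.5990×10⁶ m.
r_a = 6371 + 17870 = 24241 km = 2.4241×10⁷ m.
Semi-major axis a = (r_p + r_a)/2 = (7599.0 + 24241)/2 = 15920 km = 1.592×10⁷ m.
By Kepler's third law T = 2π√(a³/μ) = 2π × 3.182×10³ = 1.999×10⁴ s.
= 5.553 hours.

T ≈ 5.553 hours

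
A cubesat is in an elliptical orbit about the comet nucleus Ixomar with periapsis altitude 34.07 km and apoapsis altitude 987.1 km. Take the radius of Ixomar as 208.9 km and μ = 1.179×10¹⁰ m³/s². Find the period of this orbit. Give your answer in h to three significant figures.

T ≈ 9.81 h

r_p = 208.9 + 34.07 = 242.97 km = 2.4297×10⁵ m.
r_a = 208.9 + 987.1 = 1196.0 km = 1.1960×10⁶ m.
Semi-major axis a = (r_p + r_a)/2 = (242.97 + 1196.0)/2 = 719.49 km = 7.195×10⁵ m.
By Kepler's third law T = 2π√(a³/μ) = 2π × 5.621×10³ = 3.531×10⁴ s.
= 9.810 h.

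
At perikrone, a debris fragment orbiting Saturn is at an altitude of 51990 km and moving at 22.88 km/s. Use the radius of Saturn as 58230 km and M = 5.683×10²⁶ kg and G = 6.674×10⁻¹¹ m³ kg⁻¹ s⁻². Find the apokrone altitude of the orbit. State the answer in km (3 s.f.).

μ = GM = 6.674×10⁻¹¹ × 5.683×10²⁶ = 3.793×10¹⁶ m³/s².
r_p = 58230 + 51990 = 1.1022×10⁵ km = 1.102×10⁸ m.
Specific energy ε = v²/2 − μ/r = -8.237×10⁷ J/kg, so a = −μ/(2ε) = 2.302×10⁸ m.
The apsides satisfy r_p + r_a = 2a, so the apokrone radius is 2a − r_p = 3.503×10⁸ m = 3.5026×10⁵ km.
Apokrone altitude = 3.5026×10⁵ − 58230 = 2.9203×10⁵ km.

apokrone altitude ≈ 2.92×10⁵ km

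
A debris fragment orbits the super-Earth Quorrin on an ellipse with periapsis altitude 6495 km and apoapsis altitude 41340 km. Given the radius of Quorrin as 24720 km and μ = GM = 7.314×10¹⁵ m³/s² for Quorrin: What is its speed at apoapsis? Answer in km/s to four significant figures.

r_p = 24720 + 6495 = 31215 km = 3.1215×10⁷ m.
r_a = 24720 + 41340 = 66060 km = 6.6060×10⁷ m.
Semi-major axis a = (r_p + r_a)/2 = 48638 km = 4.864×10⁷ m.
Vis-viva: v² = μ(2/r − 1/a) = 7.314×10¹⁵ × (3.028×10⁻⁸ − 2.056×10⁻⁸) = 7.106×10⁷ m²/s².
v = 8430 m/s = 8.430 km/s.

v ≈ 8.430 km/s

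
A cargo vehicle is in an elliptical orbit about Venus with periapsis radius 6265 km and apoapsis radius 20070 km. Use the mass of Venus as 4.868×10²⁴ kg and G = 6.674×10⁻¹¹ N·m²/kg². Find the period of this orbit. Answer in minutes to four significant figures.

μ = GM = 6.674×10⁻¹¹ × 4.868×10²⁴ = 3.249×10¹⁴ m³/s².
Semi-major axis a = (r_p + r_a)/2 = (6265.0 + 20070)/2 = 13168 km = 1.317×10⁷ m.
By Kepler's third law T = 2π√(a³/μ) = 2π × 2.651×10³ = 1.666×10⁴ s.
= 277.6 minutes.

T ≈ 277.6 minutes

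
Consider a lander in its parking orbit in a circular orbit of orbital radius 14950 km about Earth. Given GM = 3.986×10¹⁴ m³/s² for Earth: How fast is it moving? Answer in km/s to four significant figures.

v ≈ 5.164 km/s

r = 14950 km = 1.495×10⁷ m.
For a circular orbit v = √(μ/r) = √(3.986×10¹⁴ / 1.495×10⁷) = √(2.666×10⁷) = 5164 m/s.
That is 5.164 km/s.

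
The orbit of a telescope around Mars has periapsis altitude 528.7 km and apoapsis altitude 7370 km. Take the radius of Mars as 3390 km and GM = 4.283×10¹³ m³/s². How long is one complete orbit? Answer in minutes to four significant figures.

T ≈ 318.2 minutes

r_p = 3390 + 528.7 = 3918.7 km = 3.9187×10⁶ m.
r_a = 3390 + 7370 = 10760 km = 1.0760×10⁷ m.
Semi-major axis a = (r_p + r_a)/2 = (3918.7 + 10760)/2 = 7339.4 km = 7.339×10⁶ m.
By Kepler's third law T = 2π√(a³/μ) = 2π × 3.038×10³ = 1.909×10⁴ s.
= 318.2 minutes.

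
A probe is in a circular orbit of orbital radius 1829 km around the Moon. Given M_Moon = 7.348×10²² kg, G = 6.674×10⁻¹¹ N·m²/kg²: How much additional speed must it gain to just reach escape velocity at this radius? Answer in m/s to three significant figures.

μ = GM = 6.674×10⁻¹¹ × 7.348×10²² = 4.904×10¹² m³/s².
r = 1829 km = 1.829×10⁶ m.
Circular speed v_c = √(μ/r) = 1637 m/s.
Escape speed v_esc = √(2μ/r) = √2 × v_c = 2316 m/s.
Δv = v_esc − v_c = 678.3 m/s.

Δv ≈ 678 m/s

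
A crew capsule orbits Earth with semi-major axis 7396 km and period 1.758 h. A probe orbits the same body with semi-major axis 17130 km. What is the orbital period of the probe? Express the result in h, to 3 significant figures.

T₂ ≈ 6.20 h

Kepler's third law: T² ∝ a³, so T₂ = T₁ (a₂/a₁)^(3/2).
a₂/a₁ = 2.316, (a₂/a₁)^(3/2) = 3.525.
T₂ = 1.758 × 3.525 = 6.197 h.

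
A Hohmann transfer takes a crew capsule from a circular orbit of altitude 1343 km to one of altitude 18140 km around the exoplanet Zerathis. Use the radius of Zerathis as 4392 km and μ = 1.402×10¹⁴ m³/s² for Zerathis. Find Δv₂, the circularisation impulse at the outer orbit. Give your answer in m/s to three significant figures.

r₁ = 4392 + 1343 = 5735.0 km = 5.7350×10⁶ m.
r₂ = 4392 + 18140 = 22532 km = 2.2532×10⁷ m.
Transfer ellipse a_t = (r₁ + r₂)/2 = 1.413×10⁷ m.
At r₁: circular v_c1 = √(μ/r₁) = 4944 m/s; transfer-periapsis v_p = √[μ(2/r₁ − 1/a_t)] = 6243 m/s.
At r₂: circular v_c2 = √(μ/r₂) = 2494 m/s; transfer-apoapsis v_a = √[μ(2/r₂ − 1/a_t)] = 1589 m/s.
Δv₂ = v_c2 − v_a = 905.5 m/s.

Δv ≈ 905 m/s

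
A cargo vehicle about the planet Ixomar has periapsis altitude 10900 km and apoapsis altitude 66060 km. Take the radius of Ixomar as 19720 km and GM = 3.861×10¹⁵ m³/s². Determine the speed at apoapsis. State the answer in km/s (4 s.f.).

r_p = 19720 + 10900 = 30620 km = 3.0620×10⁷ m.
r_a = 19720 + 66060 = 85780 km = 8.5780×10⁷ m.
Semi-major axis a = (r_p + r_a)/2 = 58200 km = 5.820×10⁷ m.
Vis-viva: v² = μ(2/r − 1/a) = 3.861×10¹⁵ × (2.332×10⁻⁸ − 1.718×10⁻⁸) = 2.368×10⁷ m²/s².
v = 4866 m/s = 4.866 km/s.

v ≈ 4.866 km/s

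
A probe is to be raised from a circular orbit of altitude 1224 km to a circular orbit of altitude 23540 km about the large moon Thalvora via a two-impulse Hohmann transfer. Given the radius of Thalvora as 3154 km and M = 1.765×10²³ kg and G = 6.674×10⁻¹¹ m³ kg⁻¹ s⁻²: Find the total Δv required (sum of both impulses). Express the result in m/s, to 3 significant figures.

μ = GM = 6.674×10⁻¹¹ × 1.765×10²³ = 1.178×10¹³ m³/s².
r₁ = 3154 + 1224 = 4378.0 km = 4.3780×10⁶ m.
r₂ = 3154 + 23540 = 26694 km = 2.6694×10⁷ m.
Transfer ellipse a_t = (r₁ + r₂)/2 = 1.554×10⁷ m.
At r₁: circular v_c1 = √(μ/r₁) = 1640 m/s; transfer-periapsis v_p = √[μ(2/r₁ − 1/a_t)] = 2150 m/s.
Δv₁ = v_p − v_c1 = 509.8 m/s.
At r₂: circular v_c2 = √(μ/r₂) = 664.3 m/s; transfer-apoapsis v_a = √[μ(2/r₂ − 1/a_t)] = 352.6 m/s.
Δv₂ = v_c2 − v_a = 311.7 m/s.
Total Δv = Δv₁ + Δv₂ = 821.5 m/s.

Δv_total ≈ 821 m/s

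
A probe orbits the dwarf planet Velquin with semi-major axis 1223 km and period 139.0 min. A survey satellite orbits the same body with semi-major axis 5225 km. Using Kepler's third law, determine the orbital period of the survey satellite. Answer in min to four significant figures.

T₂ ≈ 1227 min

Kepler's third law: T² ∝ a³, so T₂ = T₁ (a₂/a₁)^(3/2).
a₂/a₁ = 4.272, (a₂/a₁)^(3/2) = 8.831.
T₂ = 139.0 × 8.831 = 1227 min.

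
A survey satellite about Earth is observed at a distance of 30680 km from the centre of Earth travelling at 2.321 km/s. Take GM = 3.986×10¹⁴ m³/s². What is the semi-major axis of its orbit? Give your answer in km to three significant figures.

r = 3.068×10⁷ m.
Vis-viva rearranged: 1/a = 2/r − v²/μ = 6.519×10⁻⁸ − 1.351×10⁻⁸ = 5.167×10⁻⁸ m⁻¹.
a = 1.935×10⁷ m = 19352 km.

a ≈ 19400 km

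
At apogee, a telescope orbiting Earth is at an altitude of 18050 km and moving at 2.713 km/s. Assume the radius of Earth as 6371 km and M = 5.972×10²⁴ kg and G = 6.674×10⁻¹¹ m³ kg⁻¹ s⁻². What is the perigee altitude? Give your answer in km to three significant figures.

μ = GM = 6.674×10⁻¹¹ × 5.972×10²⁴ = 3.986×10¹⁴ m³/s².
r_a = 6371 + 18050 = 24421 km = 2.442×10⁷ m.
Specific energy ε = v²/2 − μ/r = -1.264×10⁷ J/kg, so a = −μ/(2ε) = 1.577×10⁷ m.
The apsides satisfy r_p + r_a = 2a, so the perigee radius is 2a − r_a = 7.110×10⁶ m = 7109.9 km.
Perigee altitude = 7109.9 − 6371 = 738.90 km.

perigee altitude ≈ 739 km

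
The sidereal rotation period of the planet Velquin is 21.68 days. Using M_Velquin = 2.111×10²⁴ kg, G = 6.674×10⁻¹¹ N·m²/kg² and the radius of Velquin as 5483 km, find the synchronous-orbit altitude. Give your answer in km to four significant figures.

μ = GM = 6.674×10⁻¹¹ × 2.111×10²⁴ = 1.409×10¹⁴ m³/s².
T = 21.68 days = 1.873×10⁶ s.
A synchronous orbit has period T, so by Kepler's third law a = (μT²/4π²)^(1/3).
μT²/4π² = 1.409×10¹⁴ × (1.873×10⁶)² / 39.48 = 1.252×10²⁵ m³.
a = 2.322×10⁸ m = 2.3221×10⁵ km.
Altitude h = a − R = 2.3221×10⁵ − 5483 = 2.2673×10⁵ km.

h_sync ≈ 2.267×10⁵ km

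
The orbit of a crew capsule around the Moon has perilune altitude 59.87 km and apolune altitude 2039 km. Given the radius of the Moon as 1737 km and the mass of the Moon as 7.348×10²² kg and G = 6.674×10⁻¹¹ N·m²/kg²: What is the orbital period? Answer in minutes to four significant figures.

μ = GM = 6.674×10⁻¹¹ × 7.348×10²² = 4.904×10¹² m³/s².
r_p = 1737 + 59.87 = 1796.9 km = 1.7969×10⁶ m.
r_a = 1737 + 2039 = 3776.0 km = 3.7760×10⁶ m.
Semi-major axis a = (r_p + r_a)/2 = (1796.9 + 3776.0)/2 = 2786.4 km = 2.786×10⁶ m.
By Kepler's third law T = 2π√(a³/μ) = 2π × 2.100×10³ = 1.320×10⁴ s.
= 220.0 minutes.

T ≈ 220.0 minutes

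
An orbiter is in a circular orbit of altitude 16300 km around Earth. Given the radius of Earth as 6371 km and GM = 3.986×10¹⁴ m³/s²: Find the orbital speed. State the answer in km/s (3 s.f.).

r = 6371 + 16300 = 22671 km = 2.2671×10⁷ m.
For a circular orbit v = √(μ/r) = √(3.986×10¹⁴ / 2.267×10⁷) = √(1.758×10⁷) = 4193 m/s.
That is 4.193 km/s.

v ≈ 4.19 km/s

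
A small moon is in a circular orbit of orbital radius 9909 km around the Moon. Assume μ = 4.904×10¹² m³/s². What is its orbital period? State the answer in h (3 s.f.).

T ≈ 24.6 h

r = 9909 km = 9.909×10⁶ m.
Kepler's third law: T = 2π√(r³/μ) = 2π√((9.909×10⁶)³ / 4.904×10¹²).
r³/μ = 1.984×10⁸ s², so T = 2π × 1.409×10⁴ = 8.850×10⁴ s.
Converting: 8.850×10⁴ s ÷ 3600 = 24.58 h.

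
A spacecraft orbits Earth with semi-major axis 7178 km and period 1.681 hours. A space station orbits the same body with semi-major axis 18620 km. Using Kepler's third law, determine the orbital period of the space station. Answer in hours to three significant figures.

Kepler's third law: T² ∝ a³, so T₂ = T₁ (a₂/a₁)^(3/2).
a₂/a₁ = 2.594, (a₂/a₁)^(3/2) = 4.178.
T₂ = 1.681 × 4.178 = 7.023 hours.

T₂ ≈ 7.02 hours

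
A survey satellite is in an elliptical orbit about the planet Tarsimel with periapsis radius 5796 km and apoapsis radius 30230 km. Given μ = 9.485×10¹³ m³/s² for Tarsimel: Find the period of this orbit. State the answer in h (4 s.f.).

Semi-major axis a = (r_p + r_a)/2 = (5796.0 + 30230)/2 = 18013 km = 1.801×10⁷ m.
By Kepler's third law T = 2π√(a³/μ) = 2π × 7.850×10³ = 4.932×10⁴ s.
= 13.70 h.

T ≈ 13.70 h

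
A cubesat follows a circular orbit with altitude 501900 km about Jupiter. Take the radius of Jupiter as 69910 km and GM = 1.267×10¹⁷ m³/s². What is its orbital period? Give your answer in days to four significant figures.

T ≈ 2.794 days

r = 69910 + 501900 = 571810 km = 5.7181×10⁸ m.
Kepler's third law: T = 2π√(r³/μ) = 2π√((5.718×10⁸)³ / 1.267×10¹⁷).
r³/μ = 1.476×10⁹ s², so T = 2π × 3.841×10⁴ = 2.414×10⁵ s.
Converting: 2.414×10⁵ s ÷ 86400 = 2.794 days.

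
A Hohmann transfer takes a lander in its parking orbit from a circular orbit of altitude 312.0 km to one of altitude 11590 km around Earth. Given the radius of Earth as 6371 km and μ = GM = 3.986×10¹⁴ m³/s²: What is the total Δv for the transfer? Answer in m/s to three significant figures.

r₁ = 6371 + 312.0 = 6683.0 km = 6.6830×10⁶ m.
r₂ = 6371 + 11590 = 17961 km = 1.7961×10⁷ m.
Transfer ellipse a_t = (r₁ + r₂)/2 = 1.232×10⁷ m.
At r₁: circular v_c1 = √(μ/r₁) = 7723 m/s; transfer-perigee v_p = √[μ(2/r₁ − 1/a_t)] = 9324 m/s.
Δv₁ = v_p − v_c1 = 1601 m/s.
At r₂: circular v_c2 = √(μ/r₂) = 4711 m/s; transfer-apogee v_a = √[μ(2/r₂ − 1/a_t)] = 3469 m/s.
Δv₂ = v_c2 − v_a = 1242 m/s.
Total Δv = Δv₁ + Δv₂ = 2843 m/s.

Δv_total ≈ 2840 m/s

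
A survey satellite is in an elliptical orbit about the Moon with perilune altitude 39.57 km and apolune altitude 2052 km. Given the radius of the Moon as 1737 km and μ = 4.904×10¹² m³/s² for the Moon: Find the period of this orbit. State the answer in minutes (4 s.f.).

r_p = 1737 + 39.57 = 1776.6 km = 1.7766×10⁶ m.
r_a = 1737 + 2052 = 3789.0 km = 3.7890×10⁶ m.
Semi-major axis a = (r_p + r_a)/2 = (1776.6 + 3789.0)/2 = 2782.8 km = 2.783×10⁶ m.
By Kepler's third law T = 2π√(a³/μ) = 2π × 2.096×10³ = 1.317×10⁴ s.
= 219.5 minutes.

T ≈ 219.5 minutes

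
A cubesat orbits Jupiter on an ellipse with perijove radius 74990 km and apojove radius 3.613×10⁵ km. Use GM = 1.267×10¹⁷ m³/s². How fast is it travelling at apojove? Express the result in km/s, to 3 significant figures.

Semi-major axis a = (r_p + r_a)/2 = 2.1814×10⁵ km = 2.181×10⁸ m.
Vis-viva: v² = μ(2/r − 1/a) = 1.267×10¹⁷ × (5.536×10⁻⁹ − 4.584×10⁻⁹) = 1.205×10⁸ m²/s².
v = 10980 m/s = 10.98 km/s.

v ≈ 11.0 km/s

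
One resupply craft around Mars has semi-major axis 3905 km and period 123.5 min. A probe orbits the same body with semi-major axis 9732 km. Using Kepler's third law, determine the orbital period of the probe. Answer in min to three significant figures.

T₂ ≈ 486 min

Kepler's third law: T² ∝ a³, so T₂ = T₁ (a₂/a₁)^(3/2).
a₂/a₁ = 2.492, (a₂/a₁)^(3/2) = 3.934.
T₂ = 123.5 × 3.934 = 485.9 min.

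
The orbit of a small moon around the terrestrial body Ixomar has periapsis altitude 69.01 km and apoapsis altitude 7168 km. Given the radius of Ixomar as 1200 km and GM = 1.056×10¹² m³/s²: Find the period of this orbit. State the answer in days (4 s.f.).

r_p = 1200 + 69.01 = 1269.0 km = 1.2690×10⁶ m.
r_a = 1200 + 7168 = 8368.0 km = 8.3680×10⁶ m.
Semi-major axis a = (r_p + r_a)/2 = (1269.0 + 8368.0)/2 = 4818.5 km = 4.819×10⁶ m.
By Kepler's third law T = 2π√(a³/μ) = 2π × 1.029×10⁴ = 6.467×10⁴ s.
= 0.7485 days.

T ≈ 0.7485 days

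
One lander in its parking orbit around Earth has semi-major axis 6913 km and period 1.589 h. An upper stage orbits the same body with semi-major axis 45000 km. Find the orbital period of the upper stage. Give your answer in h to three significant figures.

T₂ ≈ 26.4 h

Kepler's third law: T² ∝ a³, so T₂ = T₁ (a₂/a₁)^(3/2).
a₂/a₁ = 6.509, (a₂/a₁)^(3/2) = 16.61.
T₂ = 1.589 × 16.61 = 26.39 h.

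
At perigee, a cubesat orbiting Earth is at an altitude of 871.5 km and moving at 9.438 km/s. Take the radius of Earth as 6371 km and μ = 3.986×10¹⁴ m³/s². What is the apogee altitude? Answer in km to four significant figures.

apogee altitude ≈ 24350 km

r_p = 6371 + 871.5 = 7242.5 km = 7.242×10⁶ m.
Specific energy ε = v²/2 − μ/r = -1.050×10⁷ J/kg, so a = −μ/(2ε) = 1.898×10⁷ m.
The apsides satisfy r_p + r_a = 2a, so the apogee radius is 2a − r_p = 3.073×10⁷ m = 30725 km.
Apogee altitude = 30725 − 6371 = 24354 km.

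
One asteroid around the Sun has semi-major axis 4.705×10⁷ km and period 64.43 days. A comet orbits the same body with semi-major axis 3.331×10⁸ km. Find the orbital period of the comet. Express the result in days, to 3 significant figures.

Kepler's third law: T² ∝ a³, so T₂ = T₁ (a₂/a₁)^(3/2).
a₂/a₁ = 7.080, (a₂/a₁)^(3/2) = 18.84.
T₂ = 64.43 × 18.84 = 1214 days.

T₂ ≈ 1210 days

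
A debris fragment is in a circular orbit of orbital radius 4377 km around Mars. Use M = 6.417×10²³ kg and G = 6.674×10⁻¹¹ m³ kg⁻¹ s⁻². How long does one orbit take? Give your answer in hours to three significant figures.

T ≈ 2.44 hours

μ = GM = 6.674×10⁻¹¹ × 6.417×10²³ = 4.283×10¹³ m³/s².
r = 4377 km = 4.377×10⁶ m.
Kepler's third law: T = 2π√(r³/μ) = 2π√((4.377×10⁶)³ / 4.283×10¹³).
r³/μ = 1.958×10⁶ s², so T = 2π × 1.399×10³ = 8.792×10³ s.
Converting: 8.792×10³ s ÷ 3600 = 2.442 hours.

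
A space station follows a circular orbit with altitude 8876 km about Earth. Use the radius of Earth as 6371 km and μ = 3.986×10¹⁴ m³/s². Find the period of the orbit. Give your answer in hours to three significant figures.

T ≈ 5.20 hours

r = 6371 + 8876 = 15247 km = 1.5247×10⁷ m.
Kepler's third law: T = 2π√(r³/μ) = 2π√((1.525×10⁷)³ / 3.986×10¹⁴).
r³/μ = 8.892×10⁶ s², so T = 2π × 2.982×10³ = 1.874×10⁴ s.
Converting: 1.874×10⁴ s ÷ 3600 = 5.205 hours.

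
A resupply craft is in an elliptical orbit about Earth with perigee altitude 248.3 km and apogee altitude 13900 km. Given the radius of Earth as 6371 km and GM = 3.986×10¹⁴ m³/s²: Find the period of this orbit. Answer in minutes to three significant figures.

r_p = 6371 + 248.3 = 6619.3 km = 6.6193×10⁶ m.
r_a = 6371 + 13900 = 20271 km = 2.0271×10⁷ m.
Semi-major axis a = (r_p + r_a)/2 = (6619.3 + 20271)/2 = 13445 km = 1.345×10⁷ m.
By Kepler's third law T = 2π√(a³/μ) = 2π × 2.469×10³ = 1.552×10⁴ s.
= 258.6 minutes.

T ≈ 259 minutes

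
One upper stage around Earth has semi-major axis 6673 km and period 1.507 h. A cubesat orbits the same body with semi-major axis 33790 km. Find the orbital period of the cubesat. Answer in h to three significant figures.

Kepler's third law: T² ∝ a³, so T₂ = T₁ (a₂/a₁)^(3/2).
a₂/a₁ = 5.064, (a₂/a₁)^(3/2) = 11.39.
T₂ = 1.507 × 11.39 = 17.17 h.

T₂ ≈ 17.2 h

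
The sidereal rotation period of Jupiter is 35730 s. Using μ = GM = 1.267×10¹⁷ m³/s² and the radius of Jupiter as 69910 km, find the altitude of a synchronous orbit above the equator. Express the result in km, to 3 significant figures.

h_sync ≈ 90100 km

A synchronous orbit has period T, so by Kepler's third law a = (μT²/4π²)^(1/3).
μT²/4π² = 1.267×10¹⁷ × (3.573×10⁴)² / 39.48 = 4.097×10²⁴ m³.
a = 1.600×10⁸ m = 1.6002×10⁵ km.
Altitude h = a − R = 1.6002×10⁵ − 69910 = 90105 km.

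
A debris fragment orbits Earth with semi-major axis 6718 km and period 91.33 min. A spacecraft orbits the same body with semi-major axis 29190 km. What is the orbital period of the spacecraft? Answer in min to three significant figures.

T₂ ≈ 827 min

Kepler's third law: T² ∝ a³, so T₂ = T₁ (a₂/a₁)^(3/2).
a₂/a₁ = 4.345, (a₂/a₁)^(3/2) = 9.057.
T₂ = 91.33 × 9.057 = 827.2 min.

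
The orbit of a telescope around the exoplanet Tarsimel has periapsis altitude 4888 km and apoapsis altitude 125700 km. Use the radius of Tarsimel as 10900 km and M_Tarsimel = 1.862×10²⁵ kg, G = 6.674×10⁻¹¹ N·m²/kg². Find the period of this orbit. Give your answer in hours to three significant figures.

μ = GM = 6.674×10⁻¹¹ × 1.862×10²⁵ = 1.243×10¹⁵ m³/s².
r_p = 10900 + 4888 = 15788 km = 1.5788×10⁷ m.
r_a = 10900 + 125700 = 136600 km = 1.3660×10⁸ m.
Semi-major axis a = (r_p + r_a)/2 = (15788 + 1.3660×10⁵)/2 = 76194 km = 7.619×10⁷ m.
By Kepler's third law T = 2π√(a³/μ) = 2π × 1.887×10⁴ = 1.185×10⁵ s.
= 32.93 hours.

T ≈ 32.9 hours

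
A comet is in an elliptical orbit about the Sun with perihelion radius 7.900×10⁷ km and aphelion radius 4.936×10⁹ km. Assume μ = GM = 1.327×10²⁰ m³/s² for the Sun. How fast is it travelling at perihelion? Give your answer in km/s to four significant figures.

Semi-major axis a = (r_p + r_a)/2 = 2.5075×10⁹ km = 2.508×10¹² m.
Vis-viva: v² = μ(2/r − 1/a) = 1.327×10²⁰ × (2.532×10⁻¹¹ − 3.988×10⁻¹³) = 3.307×10⁹ m²/s².
v = 57500 m/s = 57.50 km/s.

v ≈ 57.50 km/s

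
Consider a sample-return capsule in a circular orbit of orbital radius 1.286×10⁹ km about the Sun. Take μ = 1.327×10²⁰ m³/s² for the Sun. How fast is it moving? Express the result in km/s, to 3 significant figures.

r = 1.286×10⁹ km = 1.286×10¹² m.
For a circular orbit v = √(μ/r) = √(1.327×10²⁰ / 1.286×10¹²) = √(1.032×10⁸) = 10160 m/s.
That is 10.16 km/s.

v ≈ 10.2 km/s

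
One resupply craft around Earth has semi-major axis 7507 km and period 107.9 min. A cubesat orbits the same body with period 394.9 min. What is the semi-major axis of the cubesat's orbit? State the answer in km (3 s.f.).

Kepler's third law: a³ ∝ T², so a₂ = a₁ (T₂/T₁)^(2/3).
T₂/T₁ = 3.660, (T₂/T₁)^(2/3) = 2.375.
a₂ = 7507 × 2.375 = 17830 km.

a₂ ≈ 17800 km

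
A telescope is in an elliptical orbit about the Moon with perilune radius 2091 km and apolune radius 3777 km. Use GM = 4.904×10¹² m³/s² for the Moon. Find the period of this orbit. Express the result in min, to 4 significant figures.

Semi-major axis a = (r_p + r_a)/2 = (2091.0 + 3777.0)/2 = 2934.0 km = 2.934×10⁶ m.
By Kepler's third law T = 2π√(a³/μ) = 2π × 2.269×10³ = 1.426×10⁴ s.
= 237.7 min.

T ≈ 237.7 min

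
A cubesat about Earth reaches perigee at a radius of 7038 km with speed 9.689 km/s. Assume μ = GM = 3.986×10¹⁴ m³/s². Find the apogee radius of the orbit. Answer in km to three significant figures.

apogee radius ≈ 34100 km

r_p = 7.038×10⁶ m.
Specific energy ε = v²/2 − μ/r = -9.697×10⁶ J/kg, so a = −μ/(2ε) = 2.055×10⁷ m.
The apsides satisfy r_p + r_a = 2a, so the apogee radius is 2a − r_p = 3.407×10⁷ m = 34067 km.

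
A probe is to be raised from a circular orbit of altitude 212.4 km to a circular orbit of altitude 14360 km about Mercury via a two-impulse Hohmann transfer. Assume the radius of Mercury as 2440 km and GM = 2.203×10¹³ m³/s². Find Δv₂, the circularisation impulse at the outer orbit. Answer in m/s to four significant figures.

r₁ = 2440 + 212.4 = 2652.4 km = 2.6524×10⁶ m.
r₂ = 2440 + 14360 = 16800 km = 1.6800×10⁷ m.
Transfer ellipse a_t = (r₁ + r₂)/2 = 9.726×10⁶ m.
At r₁: circular v_c1 = √(μ/r₁) = 2882 m/s; transfer-periherm v_p = √[μ(2/r₁ − 1/a_t)] = 3788 m/s.
At r₂: circular v_c2 = √(μ/r₂) = 1145 m/s; transfer-apoherm v_a = √[μ(2/r₂ − 1/a_t)] = 598.0 m/s.
Δv₂ = v_c2 − v_a = 547.1 m/s.

Δv ≈ 547.1 m/s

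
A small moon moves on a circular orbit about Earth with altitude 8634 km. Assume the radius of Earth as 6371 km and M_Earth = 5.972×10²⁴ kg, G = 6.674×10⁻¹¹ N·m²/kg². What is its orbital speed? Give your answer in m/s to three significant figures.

v ≈ 5150 m/s

μ = GM = 6.674×10⁻¹¹ × 5.972×10²⁴ = 3.986×10¹⁴ m³/s².
r = 6371 + 8634 = 15005 km = 1.5005×10⁷ m.
For a circular orbit v = √(μ/r) = √(3.986×10¹⁴ / 1.500×10⁷) = √(2.656×10⁷) = 5154 m/s.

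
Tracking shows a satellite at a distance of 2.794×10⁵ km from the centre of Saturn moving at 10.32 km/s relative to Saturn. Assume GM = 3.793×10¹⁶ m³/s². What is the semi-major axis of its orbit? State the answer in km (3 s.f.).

r = 2.794×10⁸ m.
Vis-viva rearranged: 1/a = 2/r − v²/μ = 7.158×10⁻⁹ − 2.808×10⁻⁹ = 4.350×10⁻⁹ m⁻¹.
a = 2.299×10⁸ m = 2.2987×10⁵ km.

a ≈ 2.30×10⁵ km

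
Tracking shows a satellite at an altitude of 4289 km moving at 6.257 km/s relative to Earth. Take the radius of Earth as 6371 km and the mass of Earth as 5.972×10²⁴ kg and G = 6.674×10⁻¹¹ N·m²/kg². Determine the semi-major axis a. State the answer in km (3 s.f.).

a ≈ 11200 km

μ = GM = 6.674×10⁻¹¹ × 5.972×10²⁴ = 3.986×10¹⁴ m³/s².
r = 6371 + 4289 = 10660 km = 1.066×10⁷ m.
Vis-viva rearranged: 1/a = 2/r − v²/μ = 1.876×10⁻⁷ − 9.823×10⁻⁸ = 8.939×10⁻⁸ m⁻¹.
a = 1.119×10⁷ m = 11187 km.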